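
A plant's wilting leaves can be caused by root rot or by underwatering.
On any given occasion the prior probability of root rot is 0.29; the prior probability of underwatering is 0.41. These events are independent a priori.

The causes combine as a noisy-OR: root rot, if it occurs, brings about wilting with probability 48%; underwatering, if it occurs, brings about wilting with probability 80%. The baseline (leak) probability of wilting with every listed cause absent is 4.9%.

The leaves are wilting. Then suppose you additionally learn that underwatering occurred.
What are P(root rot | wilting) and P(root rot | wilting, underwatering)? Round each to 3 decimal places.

Under noisy-OR, P(wilting | causes) = 1 − (1−0.049)·∏(1−qᵢ) over the active causes.
Sum P(wilting|·) weighted by the priors over the 4 (root rot, underwatering) configurations:
  P(wilting) = 0.049·0.71·0.59 + 0.8098·0.71·0.41 + 0.50548·0.29·0.59 + 0.901096·0.29·0.41
        = 0.020526 + 0.235733 + 0.086488 + 0.107140 = 0.449887
Configurations with root rot contribute 0.193628, so
  P(root rot | wilting) = 0.193628 / 0.449887 ≈ 0.430

Now condition on the additional information:
Enumerate both values of root rot and weight by the priors:
  P(wilting | underwatering) = 0.8098*0.71 + 0.901096*0.29
        = 0.574958 + 0.261318 = 0.836276
Keeping only the root rot-present terms gives 0.261318, so
  P(root rot | wilting, underwatering) = 0.261318 / 0.836276 ≈ 0.312

P(root rot | wilting) ≈ 0.430; P(root rot | wilting, underwatering) ≈ 0.312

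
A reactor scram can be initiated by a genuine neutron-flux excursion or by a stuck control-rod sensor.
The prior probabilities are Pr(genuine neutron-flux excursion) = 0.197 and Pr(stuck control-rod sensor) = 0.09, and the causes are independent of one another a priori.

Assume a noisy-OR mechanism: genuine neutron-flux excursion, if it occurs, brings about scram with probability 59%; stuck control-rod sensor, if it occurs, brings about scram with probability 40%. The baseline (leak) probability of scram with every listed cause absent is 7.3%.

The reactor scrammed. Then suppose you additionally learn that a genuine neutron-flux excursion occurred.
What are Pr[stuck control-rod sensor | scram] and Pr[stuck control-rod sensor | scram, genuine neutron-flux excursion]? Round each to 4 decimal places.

Under noisy-OR, P(scram | causes) = 1 − (1−0.073)·∏(1−qᵢ) over the active causes.
Enumerate the 4 (genuine neutron-flux excursion, stuck control-rod sensor) configurations and weight by the priors:
  P(scram) = 0.073*0.803*0.91 + 0.4438*0.803*0.09 + 0.61993*0.197*0.91 + 0.771958*0.197*0.09
        = 0.053343 + 0.032073 + 0.111135 + 0.013687 = 0.210238
The terms with stuck control-rod sensor present sum to 0.045760, so
  P(stuck control-rod sensor | scram) = 0.045760 / 0.210238 ≈ 0.2177

Now condition on the additional information:
For the numerator, keep only stuck control-rod sensor=true terms: 0.771958×0.09 = 0.069476
Denominator P(scram | genuine neutron-flux excursion): 0.61993×0.91 + 0.771958×0.09 = 0.633612
P(stuck control-rod sensor | scram, genuine neutron-flux excursion) = 0.069476/0.633612 ≈ 0.1097
This is intercausal reasoning (explaining away): once genuine neutron-flux excursion accounts for the scram, stuck control-rod sensor becomes less likely.

Pr[stuck control-rod sensor | scram] ≈ 0.2177; Pr[stuck control-rod sensor | scram, genuine neutron-flux excursion] ≈ 0.1097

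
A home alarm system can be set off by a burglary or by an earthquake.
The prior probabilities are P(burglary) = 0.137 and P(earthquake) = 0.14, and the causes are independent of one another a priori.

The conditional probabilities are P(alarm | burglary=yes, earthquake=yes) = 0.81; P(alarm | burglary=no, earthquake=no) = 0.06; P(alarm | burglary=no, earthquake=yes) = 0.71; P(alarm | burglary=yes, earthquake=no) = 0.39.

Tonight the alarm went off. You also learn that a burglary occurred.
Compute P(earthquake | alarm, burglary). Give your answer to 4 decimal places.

P(alarm | burglary) = 0.39*0.86 + 0.81*0.14 = 0.335400 + 0.113400 = 0.448800
Of this, 0.113400 comes from 0.81*0.14 (the earthquake=true cases).
P(earthquake | alarm, burglary) = 0.113400 / 0.448800 ≈ 0.2527

P(earthquake | alarm, burglary) ≈ 0.2527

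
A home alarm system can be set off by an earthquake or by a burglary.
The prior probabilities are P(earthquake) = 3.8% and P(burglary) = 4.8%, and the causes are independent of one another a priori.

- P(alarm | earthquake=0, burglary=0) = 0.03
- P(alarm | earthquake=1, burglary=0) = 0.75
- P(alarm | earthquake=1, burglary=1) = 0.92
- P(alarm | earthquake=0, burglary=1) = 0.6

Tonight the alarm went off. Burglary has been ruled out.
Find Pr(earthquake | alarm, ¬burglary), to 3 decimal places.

P(alarm | ¬burglary) = 0.03·0.962 + 0.75·0.038 = 0.028860 + 0.028500 = 0.057360
Restricting to configurations with earthquake present: 0.75·0.038 = 0.028500.
So P(earthquake | alarm, ¬burglary) = 0.028500/0.057360 ≈ 0.497.

Pr(earthquake | alarm, ¬burglary) ≈ 0.497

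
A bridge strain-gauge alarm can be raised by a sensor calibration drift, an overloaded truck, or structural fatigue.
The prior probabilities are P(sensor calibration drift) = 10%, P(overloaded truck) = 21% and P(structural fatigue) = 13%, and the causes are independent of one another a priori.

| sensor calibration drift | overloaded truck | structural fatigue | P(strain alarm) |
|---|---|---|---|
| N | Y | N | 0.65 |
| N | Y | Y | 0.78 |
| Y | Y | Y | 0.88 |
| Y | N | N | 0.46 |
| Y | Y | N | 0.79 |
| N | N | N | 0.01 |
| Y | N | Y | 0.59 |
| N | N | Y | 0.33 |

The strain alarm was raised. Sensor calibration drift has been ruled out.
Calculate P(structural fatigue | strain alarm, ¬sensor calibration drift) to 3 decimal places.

P(structural fatigue | strain alarm, ¬sensor calibration drift) ≈ 0.305

Sum P(strain alarm|·) weighted by the priors over the 4 (overloaded truck, structural fatigue) configurations:
  P(strain alarm | ¬sensor calibration drift) = 0.01×0.79×0.87 + 0.33×0.79×0.13 + 0.65×0.21×0.87 + 0.78×0.21×0.13
        = 0.006873 + 0.033891 + 0.118755 + 0.021294 = 0.180813
Keeping only the structural fatigue-present terms gives 0.055185, so
  P(structural fatigue | strain alarm, ¬sensor calibration drift) = 0.055185 / 0.180813 ≈ 0.305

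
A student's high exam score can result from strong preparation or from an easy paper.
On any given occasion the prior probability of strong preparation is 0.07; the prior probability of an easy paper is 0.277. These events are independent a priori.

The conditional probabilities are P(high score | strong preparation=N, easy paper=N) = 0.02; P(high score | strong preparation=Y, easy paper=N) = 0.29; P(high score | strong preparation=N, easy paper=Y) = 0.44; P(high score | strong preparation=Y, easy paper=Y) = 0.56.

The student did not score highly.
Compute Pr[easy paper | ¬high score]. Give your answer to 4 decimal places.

Weight on easy paper=true, given the evidence: 0.144262 + 0.008532 = 0.152794
The normalizing constant is 0.98·0.93·0.723 + 0.56·0.93·0.277 + 0.71·0.07·0.723 + 0.44·0.07·0.277 = 0.847669
P(easy paper | ¬high score) = 0.152794/0.847669 ≈ 0.1803

Pr[easy paper | ¬high score] ≈ 0.1803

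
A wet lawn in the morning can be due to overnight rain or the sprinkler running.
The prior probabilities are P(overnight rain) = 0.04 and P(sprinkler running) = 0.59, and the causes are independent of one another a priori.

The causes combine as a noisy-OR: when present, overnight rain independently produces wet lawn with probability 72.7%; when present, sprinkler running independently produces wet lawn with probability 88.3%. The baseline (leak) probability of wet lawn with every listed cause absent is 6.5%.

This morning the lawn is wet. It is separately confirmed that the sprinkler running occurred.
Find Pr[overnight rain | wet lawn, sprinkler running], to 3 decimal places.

Under noisy-OR, P(wet lawn | causes) = 1 − (1−0.065)·∏(1−qᵢ) over the active causes.
Enumerate both values of overnight rain and weight by the priors:
  P(wet lawn | sprinkler running) = 0.890605×0.96 + 0.970135×0.04
        = 0.854981 + 0.038805 = 0.893786
The terms with overnight rain present sum to 0.038805, so
  P(overnight rain | wet lawn, sprinkler running) = 0.038805 / 0.893786 ≈ 0.043

Pr[overnight rain | wet lawn, sprinkler running] ≈ 0.043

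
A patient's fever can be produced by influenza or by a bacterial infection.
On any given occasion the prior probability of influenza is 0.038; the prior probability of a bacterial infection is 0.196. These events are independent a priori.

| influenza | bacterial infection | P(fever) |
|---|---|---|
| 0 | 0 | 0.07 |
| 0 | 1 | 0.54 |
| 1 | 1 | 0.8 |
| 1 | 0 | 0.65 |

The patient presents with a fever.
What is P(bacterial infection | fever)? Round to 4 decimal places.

P(bacterial infection | fever) ≈ 0.5929

Sum P(fever|·) weighted by the priors over the 4 (influenza, bacterial infection) configurations:
  P(fever) = 0.07×0.962×0.804 + 0.54×0.962×0.196 + 0.65×0.038×0.804 + 0.8×0.038×0.196
        = 0.054141 + 0.101818 + 0.019859 + 0.005958 = 0.181776
Keeping only the bacterial infection-present terms gives 0.107776, so
  P(bacterial infection | fever) = 0.107776 / 0.181776 ≈ 0.5929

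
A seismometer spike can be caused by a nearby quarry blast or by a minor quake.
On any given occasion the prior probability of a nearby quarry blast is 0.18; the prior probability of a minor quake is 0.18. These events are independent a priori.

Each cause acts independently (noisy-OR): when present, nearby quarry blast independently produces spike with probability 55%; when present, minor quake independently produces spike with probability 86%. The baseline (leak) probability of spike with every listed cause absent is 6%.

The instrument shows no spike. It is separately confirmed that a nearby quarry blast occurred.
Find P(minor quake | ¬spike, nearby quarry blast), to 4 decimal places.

Under noisy-OR, P(spike | causes) = 1 − (1−0.06)·∏(1−qᵢ) over the active causes.
For the numerator, keep only minor quake=true terms: 0.05922*0.18 = 0.010660
The normalizing constant is 0.423*0.82 + 0.05922*0.18 = 0.357520
P(minor quake | ¬spike, nearby quarry blast) = 0.010660/0.357520 ≈ 0.0298

P(minor quake | ¬spike, nearby quarry blast) ≈ 0.0298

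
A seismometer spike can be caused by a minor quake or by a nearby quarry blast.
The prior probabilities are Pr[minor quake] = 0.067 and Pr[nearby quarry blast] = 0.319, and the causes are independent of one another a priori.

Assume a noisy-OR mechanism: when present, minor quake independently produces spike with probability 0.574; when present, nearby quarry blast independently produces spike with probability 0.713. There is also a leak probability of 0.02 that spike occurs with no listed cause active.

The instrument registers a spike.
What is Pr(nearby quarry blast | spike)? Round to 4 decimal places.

Pr(nearby quarry blast | spike) ≈ 0.8556

Under noisy-OR, P(spike | causes) = 1 − (1−0.02)·∏(1−qᵢ) over the active causes.
P(spike) = 0.02*0.933*0.681 + 0.71874*0.933*0.319 + 0.58252*0.067*0.681 + 0.880183*0.067*0.319 = 0.012707 + 0.213916 + 0.026579 + 0.018812 = 0.272014
Of this, 0.232728 comes from 0.213916 + 0.018812 (the nearby quarry blast=true cases).
P(nearby quarry blast | spike) = 0.232728 / 0.272014 ≈ 0.8556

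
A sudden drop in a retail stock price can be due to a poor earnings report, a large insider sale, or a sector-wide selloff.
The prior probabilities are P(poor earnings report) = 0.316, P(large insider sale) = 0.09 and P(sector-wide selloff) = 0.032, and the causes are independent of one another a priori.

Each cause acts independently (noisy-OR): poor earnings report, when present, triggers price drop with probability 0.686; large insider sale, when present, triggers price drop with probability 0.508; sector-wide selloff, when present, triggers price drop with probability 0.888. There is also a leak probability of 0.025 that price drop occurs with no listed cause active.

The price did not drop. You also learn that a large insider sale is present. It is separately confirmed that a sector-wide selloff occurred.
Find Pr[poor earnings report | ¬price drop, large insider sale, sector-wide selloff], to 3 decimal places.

Under noisy-OR, P(price drop | causes) = 1 − (1−0.025)·∏(1−qᵢ) over the active causes.
Weight on poor earnings report=true, given the evidence: 0.01687·0.316 = 0.005331
Denominator P(¬price drop | large insider sale, sector-wide selloff): 0.053726·0.684 + 0.01687·0.316 = 0.042080
P(poor earnings report | ¬price drop, large insider sale, sector-wide selloff) = 0.005331/0.042080 ≈ 0.127

Pr[poor earnings report | ¬price drop, large insider sale, sector-wide selloff] ≈ 0.127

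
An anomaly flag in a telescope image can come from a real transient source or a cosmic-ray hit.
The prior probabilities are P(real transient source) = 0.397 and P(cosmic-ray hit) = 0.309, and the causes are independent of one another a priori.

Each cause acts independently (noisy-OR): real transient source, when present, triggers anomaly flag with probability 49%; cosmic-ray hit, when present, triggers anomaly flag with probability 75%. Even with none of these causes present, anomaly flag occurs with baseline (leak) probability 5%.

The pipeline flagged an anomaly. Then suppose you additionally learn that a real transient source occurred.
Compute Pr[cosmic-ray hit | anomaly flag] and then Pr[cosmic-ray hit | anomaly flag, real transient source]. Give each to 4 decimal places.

Under noisy-OR, P(anomaly flag | causes) = 1 − (1−0.05)·∏(1−qᵢ) over the active causes.
P(anomaly flag) = 0.05*0.603*0.691 + 0.7625*0.603*0.309 + 0.5155*0.397*0.691 + 0.878875*0.397*0.309 = 0.020834 + 0.142074 + 0.141416 + 0.107814 = 0.412138
The cosmic-ray hit-present share is 0.142074 + 0.107814 = 0.249888.
So P(cosmic-ray hit | anomaly flag) = 0.249888/0.412138 ≈ 0.6063.

With the extra evidence:
For the numerator, keep only cosmic-ray hit=true terms: 0.878875×0.309 = 0.271572
Denominator P(anomaly flag | real transient source): 0.5155×0.691 + 0.878875×0.309 = 0.627782
P(cosmic-ray hit | anomaly flag, real transient source) = 0.271572/0.627782 ≈ 0.4326
The drop from 0.6063 to 0.4326 is the explaining-away (discounting) effect.

Pr[cosmic-ray hit | anomaly flag] ≈ 0.6063; Pr[cosmic-ray hit | anomaly flag, real transient source] ≈ 0.4326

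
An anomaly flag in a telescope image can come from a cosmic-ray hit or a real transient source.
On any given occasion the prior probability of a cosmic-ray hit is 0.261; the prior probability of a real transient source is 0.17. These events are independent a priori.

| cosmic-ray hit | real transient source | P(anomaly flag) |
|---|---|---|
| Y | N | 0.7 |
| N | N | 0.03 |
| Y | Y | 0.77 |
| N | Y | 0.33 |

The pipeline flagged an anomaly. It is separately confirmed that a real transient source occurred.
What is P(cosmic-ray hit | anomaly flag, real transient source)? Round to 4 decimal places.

P(cosmic-ray hit | anomaly flag, real transient source) ≈ 0.4518

P(anomaly flag | real transient source) = 0.33*0.739 + 0.77*0.261 = 0.243870 + 0.200970 = 0.444840
The cosmic-ray hit-present share is 0.77*0.261 = 0.200970.
So P(cosmic-ray hit | anomaly flag, real transient source) = 0.200970/0.444840 ≈ 0.4518.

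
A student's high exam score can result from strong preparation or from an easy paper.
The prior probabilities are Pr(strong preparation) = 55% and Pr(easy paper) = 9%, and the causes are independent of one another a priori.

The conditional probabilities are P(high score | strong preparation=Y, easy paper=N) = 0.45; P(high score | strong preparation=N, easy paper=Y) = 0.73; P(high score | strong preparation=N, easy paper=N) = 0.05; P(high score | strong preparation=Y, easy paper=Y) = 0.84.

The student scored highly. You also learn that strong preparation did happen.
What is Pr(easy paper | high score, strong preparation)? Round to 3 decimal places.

Pr(easy paper | high score, strong preparation) ≈ 0.156

P(high score | strong preparation) = 0.45×0.91 + 0.84×0.09 = 0.409500 + 0.075600 = 0.485100
The easy paper-present share is 0.84×0.09 = 0.075600.
P(easy paper | high score, strong preparation) = 0.075600 / 0.485100 ≈ 0.156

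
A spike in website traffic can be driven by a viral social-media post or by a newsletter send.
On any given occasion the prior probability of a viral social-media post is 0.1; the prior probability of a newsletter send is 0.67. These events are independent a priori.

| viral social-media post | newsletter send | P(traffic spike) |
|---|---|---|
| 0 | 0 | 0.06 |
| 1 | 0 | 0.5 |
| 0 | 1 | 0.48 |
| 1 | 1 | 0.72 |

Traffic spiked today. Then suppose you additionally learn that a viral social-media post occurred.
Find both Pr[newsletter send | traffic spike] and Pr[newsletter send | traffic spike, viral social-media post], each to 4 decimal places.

Pr[newsletter send | traffic spike] ≈ 0.9077; Pr[newsletter send | traffic spike, viral social-media post] ≈ 0.7451

For the numerator, keep only newsletter send=true terms: 0.289440 + 0.048240 = 0.337680
Denominator P(traffic spike): 0.06×0.9×0.33 + 0.48×0.9×0.67 + 0.5×0.1×0.33 + 0.72×0.1×0.67 = 0.372000
Posterior = 0.337680 / 0.372000 ≈ 0.9077

Now also conditioning on viral social-media post=true:
Weight on newsletter send=true, given the evidence: 0.72×0.67 = 0.482400
Denominator P(traffic spike | viral social-media post): 0.5×0.33 + 0.72×0.67 = 0.647400
Posterior = 0.482400 / 0.647400 ≈ 0.7451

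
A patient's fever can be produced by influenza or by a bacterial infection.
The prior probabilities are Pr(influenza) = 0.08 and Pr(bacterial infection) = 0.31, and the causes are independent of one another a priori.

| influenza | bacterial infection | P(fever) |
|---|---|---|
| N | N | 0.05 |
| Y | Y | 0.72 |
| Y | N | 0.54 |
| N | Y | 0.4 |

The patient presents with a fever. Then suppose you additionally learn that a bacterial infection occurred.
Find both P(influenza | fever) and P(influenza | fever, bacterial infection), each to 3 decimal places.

P(influenza | fever) ≈ 0.246; P(influenza | fever, bacterial infection) ≈ 0.135

Enumerate the 4 (influenza, bacterial infection) configurations and weight by the priors:
  P(fever) = 0.05×0.92×0.69 + 0.4×0.92×0.31 + 0.54×0.08×0.69 + 0.72×0.08×0.31
        = 0.031740 + 0.114080 + 0.029808 + 0.017856 = 0.193484
The terms with influenza present sum to 0.047664, so
  P(influenza | fever) = 0.047664 / 0.193484 ≈ 0.246

Now condition on the additional information:
Weight on influenza=true, given the evidence: 0.72*0.08 = 0.057600
Normalizer over all consistent configurations: 0.4*0.92 + 0.72*0.08 = 0.425600
Posterior = 0.057600 / 0.425600 ≈ 0.135
This is intercausal reasoning (explaining away): once bacterial infection accounts for the fever, influenza becomes less likely.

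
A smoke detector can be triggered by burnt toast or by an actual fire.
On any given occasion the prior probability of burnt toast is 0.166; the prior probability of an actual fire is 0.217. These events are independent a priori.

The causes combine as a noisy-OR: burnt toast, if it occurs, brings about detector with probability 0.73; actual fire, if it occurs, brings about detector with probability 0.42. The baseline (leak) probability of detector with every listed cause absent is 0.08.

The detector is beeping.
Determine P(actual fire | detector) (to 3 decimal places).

Under noisy-OR, P(detector | causes) = 1 − (1−0.08)·∏(1−qᵢ) over the active causes.
P(detector) = 0.08·0.834·0.783 + 0.4664·0.834·0.217 + 0.7516·0.166·0.783 + 0.855928·0.166·0.217 = 0.052242 + 0.084408 + 0.097691 + 0.030832 = 0.265173
Restricting to configurations with actual fire present: 0.084408 + 0.030832 = 0.115240.
So P(actual fire | detector) = 0.115240/0.265173 ≈ 0.435.

P(actual fire | detector) ≈ 0.435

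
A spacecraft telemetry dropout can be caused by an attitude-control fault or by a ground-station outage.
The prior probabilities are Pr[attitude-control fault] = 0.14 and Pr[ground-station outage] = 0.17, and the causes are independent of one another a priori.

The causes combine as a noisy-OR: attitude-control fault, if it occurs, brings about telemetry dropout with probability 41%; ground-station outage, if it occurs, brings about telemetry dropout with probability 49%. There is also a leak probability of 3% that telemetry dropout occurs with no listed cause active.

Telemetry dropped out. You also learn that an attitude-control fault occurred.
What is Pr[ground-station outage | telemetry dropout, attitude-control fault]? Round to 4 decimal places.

Under noisy-OR, P(telemetry dropout | causes) = 1 − (1−0.03)·∏(1−qᵢ) over the active causes.
Enumerate both values of ground-station outage and weight by the priors:
  P(telemetry dropout | attitude-control fault) = 0.4277×0.83 + 0.708127×0.17
        = 0.354991 + 0.120382 = 0.475373
Configurations with ground-station outage contribute 0.120382, so
  P(ground-station outage | telemetry dropout, attitude-control fault) = 0.120382 / 0.475373 ≈ 0.2532

Pr[ground-station outage | telemetry dropout, attitude-control fault] ≈ 0.2532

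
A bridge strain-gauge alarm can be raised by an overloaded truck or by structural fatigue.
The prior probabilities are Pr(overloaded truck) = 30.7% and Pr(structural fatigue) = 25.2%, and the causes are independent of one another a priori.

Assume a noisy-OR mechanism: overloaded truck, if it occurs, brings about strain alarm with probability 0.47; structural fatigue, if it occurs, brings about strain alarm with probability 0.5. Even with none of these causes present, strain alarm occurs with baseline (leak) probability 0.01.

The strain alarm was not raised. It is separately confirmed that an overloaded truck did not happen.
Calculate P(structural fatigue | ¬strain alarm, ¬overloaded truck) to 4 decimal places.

P(structural fatigue | ¬strain alarm, ¬overloaded truck) ≈ 0.1442

Under noisy-OR, P(strain alarm | causes) = 1 − (1−0.01)·∏(1−qᵢ) over the active causes.
By total probability over both values of structural fatigue:
  P(¬strain alarm | ¬overloaded truck) = 0.99*0.748 + 0.495*0.252
        = 0.740520 + 0.124740 = 0.865260
Keeping only the structural fatigue-present terms gives 0.124740, so
  P(structural fatigue | ¬strain alarm, ¬overloaded truck) = 0.124740 / 0.865260 ≈ 0.1442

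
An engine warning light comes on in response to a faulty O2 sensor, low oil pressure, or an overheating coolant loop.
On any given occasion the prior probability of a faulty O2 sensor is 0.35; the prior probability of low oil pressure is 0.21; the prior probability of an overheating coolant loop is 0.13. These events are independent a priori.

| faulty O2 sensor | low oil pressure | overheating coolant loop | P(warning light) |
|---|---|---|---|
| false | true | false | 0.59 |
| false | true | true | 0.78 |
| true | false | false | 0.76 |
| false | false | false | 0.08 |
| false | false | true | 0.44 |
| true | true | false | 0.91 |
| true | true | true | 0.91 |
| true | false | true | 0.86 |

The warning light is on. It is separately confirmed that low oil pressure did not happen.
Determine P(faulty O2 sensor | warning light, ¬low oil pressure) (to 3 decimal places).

Sum P(warning light|·) weighted by the priors over the 4 (faulty O2 sensor, overheating coolant loop) configurations:
  P(warning light | ¬low oil pressure) = 0.08×0.65×0.87 + 0.44×0.65×0.13 + 0.76×0.35×0.87 + 0.86×0.35×0.13
        = 0.045240 + 0.037180 + 0.231420 + 0.039130 = 0.352970
The terms with faulty O2 sensor present sum to 0.270550, so
  P(faulty O2 sensor | warning light, ¬low oil pressure) = 0.270550 / 0.352970 ≈ 0.766

P(faulty O2 sensor | warning light, ¬low oil pressure) ≈ 0.766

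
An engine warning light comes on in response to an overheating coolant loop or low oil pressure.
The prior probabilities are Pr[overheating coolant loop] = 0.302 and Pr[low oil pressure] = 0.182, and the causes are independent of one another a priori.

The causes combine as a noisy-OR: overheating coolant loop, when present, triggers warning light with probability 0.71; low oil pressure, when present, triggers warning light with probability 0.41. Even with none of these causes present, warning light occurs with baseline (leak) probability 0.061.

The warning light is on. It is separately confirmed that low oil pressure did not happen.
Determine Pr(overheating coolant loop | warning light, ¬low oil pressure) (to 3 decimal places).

Under noisy-OR, P(warning light | causes) = 1 − (1−0.061)·∏(1−qᵢ) over the active causes.
P(warning light | ¬low oil pressure) = 0.061*0.698 + 0.72769*0.302 = 0.042578 + 0.219762 = 0.262340
Of this, 0.219762 comes from 0.72769*0.302 (the overheating coolant loop=true cases).
So P(overheating coolant loop | warning light, ¬low oil pressure) = 0.219762/0.262340 ≈ 0.838.

Pr(overheating coolant loop | warning light, ¬low oil pressure) ≈ 0.838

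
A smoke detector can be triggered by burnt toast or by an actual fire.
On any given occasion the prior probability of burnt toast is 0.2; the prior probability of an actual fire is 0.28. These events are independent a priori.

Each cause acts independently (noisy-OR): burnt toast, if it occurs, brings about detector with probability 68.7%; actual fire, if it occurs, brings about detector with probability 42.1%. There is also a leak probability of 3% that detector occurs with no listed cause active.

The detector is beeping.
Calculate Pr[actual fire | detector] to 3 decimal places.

Pr[actual fire | detector] ≈ 0.551

Under noisy-OR, P(detector | causes) = 1 − (1−0.03)·∏(1−qᵢ) over the active causes.
By total probability over the 4 (burnt toast, actual fire) configurations:
  P(detector) = 0.03*0.8*0.72 + 0.43837*0.8*0.28 + 0.69639*0.2*0.72 + 0.82421*0.2*0.28
        = 0.017280 + 0.098195 + 0.100280 + 0.046156 = 0.261911
Keeping only the actual fire-present terms gives 0.144351, so
  P(actual fire | detector) = 0.144351 / 0.261911 ≈ 0.551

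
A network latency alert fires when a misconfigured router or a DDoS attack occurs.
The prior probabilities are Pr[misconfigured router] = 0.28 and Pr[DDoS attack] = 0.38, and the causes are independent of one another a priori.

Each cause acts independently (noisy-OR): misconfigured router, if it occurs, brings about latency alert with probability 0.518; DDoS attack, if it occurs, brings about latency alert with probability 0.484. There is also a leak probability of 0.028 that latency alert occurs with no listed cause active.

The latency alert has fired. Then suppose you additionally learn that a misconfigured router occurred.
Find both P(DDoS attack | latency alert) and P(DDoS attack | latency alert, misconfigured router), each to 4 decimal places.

P(DDoS attack | latency alert) ≈ 0.6745; P(DDoS attack | latency alert, misconfigured router) ≈ 0.4665

Under noisy-OR, P(latency alert | causes) = 1 − (1−0.028)·∏(1−qᵢ) over the active causes.
P(latency alert) = 0.028*0.72*0.62 + 0.498448*0.72*0.38 + 0.531496*0.28*0.62 + 0.758252*0.28*0.38 = 0.012499 + 0.136375 + 0.092268 + 0.080678 = 0.321820
Of this, 0.217053 comes from 0.136375 + 0.080678 (the DDoS attack=true cases).
Hence the posterior is 0.217053/0.321820 ≈ 0.6745.

Now condition on the additional information:
For the numerator, keep only DDoS attack=true terms: 0.758252·0.38 = 0.288136
Normalizer over all consistent configurations: 0.531496·0.62 + 0.758252·0.38 = 0.617664
P(DDoS attack | latency alert, misconfigured router) = 0.288136/0.617664 ≈ 0.4665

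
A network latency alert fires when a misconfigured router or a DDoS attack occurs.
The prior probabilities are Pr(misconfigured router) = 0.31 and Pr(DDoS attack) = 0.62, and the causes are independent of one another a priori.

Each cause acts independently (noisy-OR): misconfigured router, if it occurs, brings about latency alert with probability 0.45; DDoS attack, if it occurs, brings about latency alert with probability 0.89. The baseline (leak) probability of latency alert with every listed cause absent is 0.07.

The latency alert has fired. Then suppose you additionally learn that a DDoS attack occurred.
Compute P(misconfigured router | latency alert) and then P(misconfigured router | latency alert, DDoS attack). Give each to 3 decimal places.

P(misconfigured router | latency alert) ≈ 0.373; P(misconfigured router | latency alert, DDoS attack) ≈ 0.321

Under noisy-OR, P(latency alert | causes) = 1 − (1−0.07)·∏(1−qᵢ) over the active causes.
For the numerator, keep only misconfigured router=true terms: 0.057545 + 0.181386 = 0.238931
The normalizing constant is 0.07*0.69*0.38 + 0.8977*0.69*0.62 + 0.4885*0.31*0.38 + 0.943735*0.31*0.62 = 0.641321
Posterior = 0.238931 / 0.641321 ≈ 0.373

Now condition on the additional information:
Weight on misconfigured router=true, given the evidence: 0.943735×0.31 = 0.292558
The normalizing constant is 0.8977×0.69 + 0.943735×0.31 = 0.911971
P(misconfigured router | latency alert, DDoS attack) = 0.292558/0.911971 ≈ 0.321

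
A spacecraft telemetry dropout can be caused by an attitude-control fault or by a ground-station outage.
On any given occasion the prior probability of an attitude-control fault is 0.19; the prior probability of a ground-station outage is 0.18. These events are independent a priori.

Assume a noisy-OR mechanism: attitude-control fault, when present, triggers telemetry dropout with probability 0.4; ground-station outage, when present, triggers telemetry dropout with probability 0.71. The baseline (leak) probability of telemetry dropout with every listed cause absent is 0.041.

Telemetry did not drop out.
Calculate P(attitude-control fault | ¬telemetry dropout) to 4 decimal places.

Under noisy-OR, P(telemetry dropout | causes) = 1 − (1−0.041)·∏(1−qᵢ) over the active causes.
P(¬telemetry dropout) = 0.959·0.81·0.82 + 0.27811·0.81·0.18 + 0.5754·0.19·0.82 + 0.166866·0.19·0.18 = 0.636968 + 0.040548 + 0.089647 + 0.005707 = 0.772870
Restricting to configurations with attitude-control fault present: 0.089647 + 0.005707 = 0.095354.
Hence the posterior is 0.095354/0.772870 ≈ 0.1234.

P(attitude-control fault | ¬telemetry dropout) ≈ 0.1234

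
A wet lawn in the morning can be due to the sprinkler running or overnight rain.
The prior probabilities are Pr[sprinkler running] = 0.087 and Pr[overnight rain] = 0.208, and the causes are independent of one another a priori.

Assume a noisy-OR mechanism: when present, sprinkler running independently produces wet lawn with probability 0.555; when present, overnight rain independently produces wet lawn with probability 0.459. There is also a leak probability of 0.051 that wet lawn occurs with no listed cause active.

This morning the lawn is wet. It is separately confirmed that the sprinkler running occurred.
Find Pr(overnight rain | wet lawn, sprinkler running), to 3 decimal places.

Pr(overnight rain | wet lawn, sprinkler running) ≈ 0.260

Under noisy-OR, P(wet lawn | causes) = 1 − (1−0.051)·∏(1−qᵢ) over the active causes.
P(wet lawn | sprinkler running) = 0.577695*0.792 + 0.771533*0.208 = 0.457534 + 0.160479 = 0.618013
The overnight rain-present share is 0.771533*0.208 = 0.160479.
Hence the posterior is 0.160479/0.618013 ≈ 0.260.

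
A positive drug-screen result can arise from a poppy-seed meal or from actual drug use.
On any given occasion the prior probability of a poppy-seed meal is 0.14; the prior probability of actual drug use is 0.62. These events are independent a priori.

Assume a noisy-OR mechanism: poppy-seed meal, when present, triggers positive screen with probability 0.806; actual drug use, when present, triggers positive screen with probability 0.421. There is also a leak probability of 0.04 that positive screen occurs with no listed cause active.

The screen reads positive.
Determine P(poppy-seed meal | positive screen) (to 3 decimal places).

Under noisy-OR, P(positive screen | causes) = 1 − (1−0.04)·∏(1−qᵢ) over the active causes.
Sum P(positive screen|·) weighted by the priors over the 4 (poppy-seed meal, actual drug use) configurations:
  P(positive screen) = 0.04×0.86×0.38 + 0.44416×0.86×0.62 + 0.81376×0.14×0.38 + 0.892167×0.14×0.62
        = 0.013072 + 0.236826 + 0.043292 + 0.077440 = 0.370630
Keeping only the poppy-seed meal-present terms gives 0.120732, so
  P(poppy-seed meal | positive screen) = 0.120732 / 0.370630 ≈ 0.326

P(poppy-seed meal | positive screen) ≈ 0.326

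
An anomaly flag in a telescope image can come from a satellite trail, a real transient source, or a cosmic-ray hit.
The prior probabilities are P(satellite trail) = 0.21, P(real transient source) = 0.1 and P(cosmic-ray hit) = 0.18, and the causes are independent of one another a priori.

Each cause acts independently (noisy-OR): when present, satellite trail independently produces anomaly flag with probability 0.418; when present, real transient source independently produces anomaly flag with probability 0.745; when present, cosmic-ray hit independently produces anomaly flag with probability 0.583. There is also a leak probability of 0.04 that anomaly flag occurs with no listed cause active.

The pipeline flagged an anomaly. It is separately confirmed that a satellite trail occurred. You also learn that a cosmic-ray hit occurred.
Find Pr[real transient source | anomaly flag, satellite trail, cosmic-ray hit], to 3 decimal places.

Under noisy-OR, P(anomaly flag | causes) = 1 − (1−0.04)·∏(1−qᵢ) over the active causes.
For the numerator, keep only real transient source=true terms: 0.940589*0.1 = 0.094059
Denominator P(anomaly flag | satellite trail, cosmic-ray hit): 0.767014*0.9 + 0.940589*0.1 = 0.784372
P(real transient source | anomaly flag, satellite trail, cosmic-ray hit) = 0.094059/0.784372 ≈ 0.120

Pr[real transient source | anomaly flag, satellite trail, cosmic-ray hit] ≈ 0.120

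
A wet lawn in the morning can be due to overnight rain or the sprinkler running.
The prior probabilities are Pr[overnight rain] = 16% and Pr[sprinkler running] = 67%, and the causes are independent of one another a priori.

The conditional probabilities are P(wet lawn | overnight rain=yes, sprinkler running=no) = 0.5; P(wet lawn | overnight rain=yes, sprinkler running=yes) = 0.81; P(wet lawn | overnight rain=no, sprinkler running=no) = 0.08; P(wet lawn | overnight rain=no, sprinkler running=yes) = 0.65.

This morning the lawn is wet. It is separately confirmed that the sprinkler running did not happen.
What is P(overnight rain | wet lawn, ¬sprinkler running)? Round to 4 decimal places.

By total probability over both values of overnight rain:
  P(wet lawn | ¬sprinkler running) = 0.08*0.84 + 0.5*0.16
        = 0.067200 + 0.080000 = 0.147200
Keeping only the overnight rain-present terms gives 0.080000, so
  P(overnight rain | wet lawn, ¬sprinkler running) = 0.080000 / 0.147200 ≈ 0.5435

P(overnight rain | wet lawn, ¬sprinkler running) ≈ 0.5435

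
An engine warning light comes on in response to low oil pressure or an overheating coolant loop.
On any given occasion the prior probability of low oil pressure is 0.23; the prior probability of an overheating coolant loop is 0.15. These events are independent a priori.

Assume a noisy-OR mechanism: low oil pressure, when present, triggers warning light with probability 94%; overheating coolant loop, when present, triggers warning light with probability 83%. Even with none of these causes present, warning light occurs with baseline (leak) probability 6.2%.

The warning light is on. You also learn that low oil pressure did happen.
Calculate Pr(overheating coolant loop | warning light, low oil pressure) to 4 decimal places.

Pr(overheating coolant loop | warning light, low oil pressure) ≈ 0.1563

Under noisy-OR, P(warning light | causes) = 1 − (1−0.062)·∏(1−qᵢ) over the active causes.
Sum P(warning light|·) weighted by the priors over both values of overheating coolant loop:
  P(warning light | low oil pressure) = 0.94372×0.85 + 0.990432×0.15
        = 0.802162 + 0.148565 = 0.950727
The terms with overheating coolant loop present sum to 0.148565, so
  P(overheating coolant loop | warning light, low oil pressure) = 0.148565 / 0.950727 ≈ 0.1563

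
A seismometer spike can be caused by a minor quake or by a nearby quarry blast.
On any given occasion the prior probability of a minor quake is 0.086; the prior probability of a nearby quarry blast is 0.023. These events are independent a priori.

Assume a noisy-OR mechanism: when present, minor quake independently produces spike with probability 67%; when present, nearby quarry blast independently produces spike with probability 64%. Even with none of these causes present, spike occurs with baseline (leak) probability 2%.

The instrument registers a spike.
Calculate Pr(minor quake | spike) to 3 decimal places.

Pr(minor quake | spike) ≈ 0.651

Under noisy-OR, P(spike | causes) = 1 − (1−0.02)·∏(1−qᵢ) over the active causes.
P(spike) = 0.02*0.914*0.977 + 0.6472*0.914*0.023 + 0.6766*0.086*0.977 + 0.883576*0.086*0.023 = 0.017860 + 0.013605 + 0.056849 + 0.001748 = 0.090062
The minor quake-present share is 0.056849 + 0.001748 = 0.058597.
P(minor quake | spike) = 0.058597 / 0.090062 ≈ 0.651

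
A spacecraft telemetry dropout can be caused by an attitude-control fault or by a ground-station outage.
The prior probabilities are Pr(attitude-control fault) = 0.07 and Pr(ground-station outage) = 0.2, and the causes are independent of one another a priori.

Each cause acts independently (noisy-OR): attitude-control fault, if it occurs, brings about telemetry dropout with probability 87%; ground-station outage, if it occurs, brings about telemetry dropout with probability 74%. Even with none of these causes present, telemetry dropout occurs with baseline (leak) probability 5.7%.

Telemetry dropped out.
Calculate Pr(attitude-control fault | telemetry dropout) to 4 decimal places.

Pr(attitude-control fault | telemetry dropout) ≈ 0.2554

Under noisy-OR, P(telemetry dropout | causes) = 1 − (1−0.057)·∏(1−qᵢ) over the active causes.
For the numerator, keep only attitude-control fault=true terms: 0.049135 + 0.013554 = 0.062689
Denominator P(telemetry dropout): 0.057·0.93·0.8 + 0.75482·0.93·0.2 + 0.87741·0.07·0.8 + 0.968127·0.07·0.2 = 0.245494
Posterior = 0.062689 / 0.245494 ≈ 0.2554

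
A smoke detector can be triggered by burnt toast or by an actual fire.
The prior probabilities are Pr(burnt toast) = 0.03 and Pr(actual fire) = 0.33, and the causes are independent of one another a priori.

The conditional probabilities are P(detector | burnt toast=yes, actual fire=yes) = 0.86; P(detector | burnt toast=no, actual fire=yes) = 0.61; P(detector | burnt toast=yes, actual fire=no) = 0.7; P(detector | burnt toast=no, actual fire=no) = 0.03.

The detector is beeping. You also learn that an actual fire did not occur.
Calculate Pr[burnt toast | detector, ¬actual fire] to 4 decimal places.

Numerator (weight on configurations with burnt toast): 0.7×0.03 = 0.021000
The normalizing constant is 0.03×0.97 + 0.7×0.03 = 0.050100
Posterior = 0.021000 / 0.050100 ≈ 0.4192

Pr[burnt toast | detector, ¬actual fire] ≈ 0.4192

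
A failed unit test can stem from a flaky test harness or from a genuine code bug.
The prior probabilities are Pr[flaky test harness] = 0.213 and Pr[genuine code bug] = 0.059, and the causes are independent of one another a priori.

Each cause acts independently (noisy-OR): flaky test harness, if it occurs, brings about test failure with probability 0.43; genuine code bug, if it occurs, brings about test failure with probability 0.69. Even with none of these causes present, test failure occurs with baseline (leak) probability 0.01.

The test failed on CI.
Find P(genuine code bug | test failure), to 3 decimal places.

Under noisy-OR, P(test failure | causes) = 1 − (1−0.01)·∏(1−qᵢ) over the active causes.
Enumerate the 4 (flaky test harness, genuine code bug) configurations and weight by the priors:
  P(test failure) = 0.01·0.787·0.941 + 0.6931·0.787·0.059 + 0.4357·0.213·0.941 + 0.825067·0.213·0.059
        = 0.007406 + 0.032183 + 0.087329 + 0.010369 = 0.137287
The terms with genuine code bug present sum to 0.042552, so
  P(genuine code bug | test failure) = 0.042552 / 0.137287 ≈ 0.310

P(genuine code bug | test failure) ≈ 0.310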